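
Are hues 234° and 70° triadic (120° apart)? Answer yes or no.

Angular distance: |234 − 70| = 164 = 164°.
Triadic (120° apart) requires 120°.

no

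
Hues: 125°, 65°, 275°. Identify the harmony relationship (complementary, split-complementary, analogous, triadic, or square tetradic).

Sort the hues: 65°, 125°, 275°.
Successive gaps around the wheel: 60°, 150°, 150°.
Two 150° gaps and one 60° gap — a base hue opposite a pair of accents 30° either side of its complement — is the split-complementary pattern.

split-complementary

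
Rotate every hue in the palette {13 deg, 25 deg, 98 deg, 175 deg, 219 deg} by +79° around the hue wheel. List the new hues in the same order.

13 + 79 = 92°
25 + 79 = 104°
98 + 79 = 177°
175 + 79 = 254°
219 + 79 = 298°

92°, 104°, 177°, 254°, 298°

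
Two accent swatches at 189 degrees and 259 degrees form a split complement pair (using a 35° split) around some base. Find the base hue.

The accents sit 35° either side of the complement, so the complement is their short-arc midpoint on the wheel.
Short-arc midpoint of 189° and 259°: 224°.
Base is 180° from the complement: 224 − 180 = 44°

44°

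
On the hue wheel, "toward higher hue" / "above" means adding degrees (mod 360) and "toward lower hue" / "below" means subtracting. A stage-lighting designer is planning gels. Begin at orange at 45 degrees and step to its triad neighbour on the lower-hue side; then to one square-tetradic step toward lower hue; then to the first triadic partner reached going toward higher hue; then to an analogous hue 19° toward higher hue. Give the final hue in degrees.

triadic ↓ −120°: 45 − 120 = -75 → -75 + 360 = 285°
square ↓ −90°: 285 − 90 = 195°
triadic ↑ +120°: 195 + 120 = 315°
analog 19° ↑ +19°: 315 + 19 = 334°

334°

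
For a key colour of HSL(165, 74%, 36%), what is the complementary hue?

165 + 180 = 345°

345°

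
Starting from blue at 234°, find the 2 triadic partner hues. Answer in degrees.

354° and 114°

A triad places three hues 120° apart.
234 + 120 = 354°
234 + 240 = 474 → 474 − 360 = 114°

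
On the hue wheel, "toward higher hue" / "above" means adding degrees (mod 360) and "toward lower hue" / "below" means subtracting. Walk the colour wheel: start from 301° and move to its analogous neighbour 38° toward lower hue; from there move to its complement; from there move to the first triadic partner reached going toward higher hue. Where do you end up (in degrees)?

203°

−38° (analog 38° ↓): 301 − 38 = 263°
+180° (complement): 263 + 180 = 443 → 443 − 360 = 83°
+120° (triadic ↑): 83 + 120 = 203°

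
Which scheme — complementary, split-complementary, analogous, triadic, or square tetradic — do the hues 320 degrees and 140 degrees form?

Sort the hues: 140°, 320°.
Successive gaps around the wheel: 180°, 180°.
Two hues 180° apart are complementary.

complementary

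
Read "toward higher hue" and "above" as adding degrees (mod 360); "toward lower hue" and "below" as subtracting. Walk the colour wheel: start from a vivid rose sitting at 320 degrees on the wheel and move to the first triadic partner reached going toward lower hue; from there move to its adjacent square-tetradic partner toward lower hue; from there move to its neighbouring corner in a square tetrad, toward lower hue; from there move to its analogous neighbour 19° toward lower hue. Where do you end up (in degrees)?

1°

−120° (triadic ↓): 320 − 120 = 200°
−90° (square ↓): 200 − 90 = 110°
−90° (square ↓): 110 − 90 = 20°
−19° (analog 19° ↓): 20 − 19 = 1°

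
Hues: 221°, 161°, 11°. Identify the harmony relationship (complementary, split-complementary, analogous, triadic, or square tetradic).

split-complementary

Sort the hues: 11°, 161°, 221°.
Successive gaps around the wheel: 150°, 60°, 150°.
Two 150° gaps and one 60° gap — a base hue opposite a pair of accents 30° either side of its complement — is the split-complementary pattern.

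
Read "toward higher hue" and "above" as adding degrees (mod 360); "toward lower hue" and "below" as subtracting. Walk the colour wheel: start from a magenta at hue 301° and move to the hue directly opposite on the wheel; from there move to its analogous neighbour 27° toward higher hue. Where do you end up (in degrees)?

148°

complement +180°: 301 + 180 = 481 → 481 − 360 = 121°
analog 27° ↑ +27°: 121 + 27 = 148°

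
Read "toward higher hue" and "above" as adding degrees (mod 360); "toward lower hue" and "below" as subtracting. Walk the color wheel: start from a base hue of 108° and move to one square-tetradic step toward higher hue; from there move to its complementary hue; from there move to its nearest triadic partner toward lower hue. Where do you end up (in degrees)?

+90° (square ↑): 108 + 90 = 198°
+180° (complement): 198 + 180 = 378 → 378 − 360 = 18°
−120° (triadic ↓): 18 − 120 = -102 → -102 + 360 = 258°

258°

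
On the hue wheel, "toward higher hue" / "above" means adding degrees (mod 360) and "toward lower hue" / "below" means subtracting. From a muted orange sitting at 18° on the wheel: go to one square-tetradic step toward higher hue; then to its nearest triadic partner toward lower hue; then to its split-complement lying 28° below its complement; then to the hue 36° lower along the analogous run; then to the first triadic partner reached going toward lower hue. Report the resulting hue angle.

square ↑ +90°: 18 + 90 = 108°
triadic ↓ −120°: 108 − 120 = -12 → -12 + 360 = 348°
split-comp 28° ↓ +152°: 348 + 152 = 500 → 500 − 360 = 140°
analog 36° ↓ −36°: 140 − 36 = 104°
triadic ↓ −120°: 104 − 120 = -16 → -16 + 360 = 344°

344°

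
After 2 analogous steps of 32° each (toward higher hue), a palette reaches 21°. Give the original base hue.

317°

2 steps of 32° (toward higher hue) give a net shift of +64°.
Start = end − shift: 21 − 64 = -43 → -43 + 360 = 317°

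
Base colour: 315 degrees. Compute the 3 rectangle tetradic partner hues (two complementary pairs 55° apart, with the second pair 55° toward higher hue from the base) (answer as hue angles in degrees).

A rectangular tetradic uses two complementary pairs 55° apart: offsets 0°, 55°, 180°, 235°.
315 + 55 = 370 → 370 − 360 = 10°
315 + 180 = 495 → 495 − 360 = 135°
315 + 235 = 550 → 550 − 360 = 190°

10°, 135°, 190°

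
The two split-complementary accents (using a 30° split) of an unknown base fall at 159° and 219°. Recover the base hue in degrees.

The accents sit 30° either side of the complement, so the complement is their short-arc midpoint on the wheel.
Short-arc midpoint of 159° and 219°: 189°.
Base is 180° from the complement: 189 − 180 = 9°

9°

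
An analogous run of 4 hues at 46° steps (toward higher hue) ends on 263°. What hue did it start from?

3 steps of 46° (toward higher hue) give a net shift of +138°.
Start = end − shift: 263 − 138 = 125°

125°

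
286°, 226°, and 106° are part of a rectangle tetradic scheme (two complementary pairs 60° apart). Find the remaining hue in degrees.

A rectangular tetradic uses two complementary pairs 60° apart: offsets 0°, 60°, 180°, 240°.
Among {106°, 226°, 286°}, 286° and 106° are a 180° pair.
The remaining hue 226° needs its own complement: 226 + 180 = 406 → 406 − 360 = 46°

46°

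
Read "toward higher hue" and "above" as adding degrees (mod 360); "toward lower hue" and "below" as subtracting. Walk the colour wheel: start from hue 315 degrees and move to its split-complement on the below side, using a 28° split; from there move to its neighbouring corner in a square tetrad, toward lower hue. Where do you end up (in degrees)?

17°

315 + 152 = 467 → 467 − 360 = 107°   (split-comp 28° ↓)
107 − 90 = 17°   (square ↓)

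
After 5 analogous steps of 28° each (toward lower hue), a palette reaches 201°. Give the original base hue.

341°

5 steps of 28° (toward lower hue) give a net shift of −140°.
Start = end − shift: 201 + 140 = 341°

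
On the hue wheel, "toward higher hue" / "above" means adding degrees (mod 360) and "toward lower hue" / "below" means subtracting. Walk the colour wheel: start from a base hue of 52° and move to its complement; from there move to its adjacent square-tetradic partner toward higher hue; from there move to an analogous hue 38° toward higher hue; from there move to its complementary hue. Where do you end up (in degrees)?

52 + 180 = 232°   (complement)
232 + 90 = 322°   (square ↑)
322 + 38 = 360 → 360 − 360 = 0°   (analog 38° ↑)
0 + 180 = 180°   (complement)

180°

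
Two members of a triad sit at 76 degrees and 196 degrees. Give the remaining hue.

A triad spaces three hues 120° apart.
The full set is {76°, 196°, 316°}.

316°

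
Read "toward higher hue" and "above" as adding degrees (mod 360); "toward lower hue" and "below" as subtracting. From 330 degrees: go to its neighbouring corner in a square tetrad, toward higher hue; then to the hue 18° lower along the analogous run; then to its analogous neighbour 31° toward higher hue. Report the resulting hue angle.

73°

330 + 90 = 420 → 420 − 360 = 60°   (square ↑)
60 − 18 = 42°   (analog 18° ↓)
42 + 31 = 73°   (analog 31° ↑)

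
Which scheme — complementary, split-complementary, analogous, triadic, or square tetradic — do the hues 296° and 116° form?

Sort the hues: 116°, 296°.
Successive gaps around the wheel: 180°, 180°.
Two hues 180° apart are complementary.

complementary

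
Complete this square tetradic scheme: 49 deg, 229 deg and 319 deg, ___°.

A square tetradic scheme places four hues every 90°.
The full set through 49° is {49°, 139°, 229°, 319°}.
Given {49°, 229°, 319°}, the missing hue is 139°.

139°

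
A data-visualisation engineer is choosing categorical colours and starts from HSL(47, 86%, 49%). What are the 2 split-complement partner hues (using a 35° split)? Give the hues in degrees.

Split-complementary hues sit 35° either side of the complement.
Complement of 47 degrees: 47 + 180 = 227°
227 − 35 = 192°
227 + 35 = 262°

192° and 262°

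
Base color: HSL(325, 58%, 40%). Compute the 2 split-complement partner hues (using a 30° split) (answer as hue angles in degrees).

115° and 175°

Complement of 325 degrees: 325 + 180 = 505 → 505 − 360 = 145°
145 − 30 = 115°
145 + 30 = 175°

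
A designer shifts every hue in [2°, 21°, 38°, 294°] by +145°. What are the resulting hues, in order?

2 + 145 = 147°
21 + 145 = 166°
38 + 145 = 183°
294 + 145 = 439 → 439 − 360 = 79°

147°, 166°, 183°, 79°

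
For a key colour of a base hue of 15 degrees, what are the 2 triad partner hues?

135° and 255°

A triad places three hues 120° apart.
15 + 120 = 135°
15 + 240 = 255°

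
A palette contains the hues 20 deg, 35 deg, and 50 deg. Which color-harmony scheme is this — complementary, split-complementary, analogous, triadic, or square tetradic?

Sort the hues: 20°, 35°, 50°.
Successive gaps around the wheel: 15°, 15°, 330°.
A run of hues at equal small steps (15°) with one large closing gap is an analogous group.

analogous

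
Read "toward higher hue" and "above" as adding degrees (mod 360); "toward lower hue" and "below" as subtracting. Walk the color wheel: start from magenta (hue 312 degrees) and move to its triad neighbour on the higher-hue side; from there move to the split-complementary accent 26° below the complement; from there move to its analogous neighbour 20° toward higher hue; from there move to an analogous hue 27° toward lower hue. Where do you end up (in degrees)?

312 + 120 = 432 → 432 − 360 = 72°   (triadic ↑)
72 + 154 = 226°   (split-comp 26° ↓)
226 + 20 = 246°   (analog 20° ↑)
246 − 27 = 219°   (analog 27° ↓)

219°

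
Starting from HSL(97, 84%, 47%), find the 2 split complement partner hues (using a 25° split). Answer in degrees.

Split-complementary hues sit 25° either side of the complement.
Complement of 97 deg: 97 + 180 = 277°
277 − 25 = 252°
277 + 25 = 302°

252° and 302°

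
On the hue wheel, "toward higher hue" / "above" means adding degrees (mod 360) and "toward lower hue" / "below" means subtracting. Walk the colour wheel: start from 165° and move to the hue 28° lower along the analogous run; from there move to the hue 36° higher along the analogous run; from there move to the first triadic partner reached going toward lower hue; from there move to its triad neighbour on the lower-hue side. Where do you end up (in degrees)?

293°

165 − 28 = 137°   (analog 28° ↓)
137 + 36 = 173°   (analog 36° ↑)
173 − 120 = 53°   (triadic ↓)
53 − 120 = -67 → -67 + 360 = 293°   (triadic ↓)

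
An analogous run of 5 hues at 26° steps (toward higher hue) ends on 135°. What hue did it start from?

31°

4 steps of 26° (toward higher hue) give a net shift of +104°.
Start = end − shift: 135 − 104 = 31°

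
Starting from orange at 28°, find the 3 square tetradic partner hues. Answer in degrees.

118°, 208°, and 298°

A square tetradic scheme places four hues every 90°.
28 + 90 = 118°
28 + 180 = 208°
28 + 270 = 298°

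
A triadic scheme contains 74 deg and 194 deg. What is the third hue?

314°

A triad spaces three hues 120° apart.
The full set is {74°, 194°, 314°}.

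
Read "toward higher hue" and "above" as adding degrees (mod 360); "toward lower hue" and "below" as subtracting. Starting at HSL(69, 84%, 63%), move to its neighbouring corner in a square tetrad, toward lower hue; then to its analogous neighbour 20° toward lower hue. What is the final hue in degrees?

319°

−90° (square ↓): 69 − 90 = -21 → -21 + 360 = 339°
−20° (analog 20° ↓): 339 − 20 = 319°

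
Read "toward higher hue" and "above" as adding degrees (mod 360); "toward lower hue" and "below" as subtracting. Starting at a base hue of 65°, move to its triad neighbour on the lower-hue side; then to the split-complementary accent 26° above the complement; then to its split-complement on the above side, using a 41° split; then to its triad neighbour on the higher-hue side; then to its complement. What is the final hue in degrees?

312°

65 − 120 = -55 → -55 + 360 = 305°   (triadic ↓)
305 + 206 = 511 → 511 − 360 = 151°   (split-comp 26° ↑)
151 + 221 = 372 → 372 − 360 = 12°   (split-comp 41° ↑)
12 + 120 = 132°   (triadic ↑)
132 + 180 = 312°   (complement)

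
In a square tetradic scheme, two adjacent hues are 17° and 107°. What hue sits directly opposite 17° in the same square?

197°

A square tetradic scheme places four hues 90° apart; opposite corners are 180° apart.
17 + 180 = 197°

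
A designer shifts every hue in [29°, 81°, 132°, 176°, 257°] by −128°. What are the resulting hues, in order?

261°, 313°, 4°, 48°, 129°

29 − 128 = -99 → -99 + 360 = 261°
81 − 128 = -47 → -47 + 360 = 313°
132 − 128 = 4°
176 − 128 = 48°
257 − 128 = 129°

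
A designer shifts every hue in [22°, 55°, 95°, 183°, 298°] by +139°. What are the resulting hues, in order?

161°, 194°, 234°, 322°, 77°

22 + 139 = 161°
55 + 139 = 194°
95 + 139 = 234°
183 + 139 = 322°
298 + 139 = 437 → 437 − 360 = 77°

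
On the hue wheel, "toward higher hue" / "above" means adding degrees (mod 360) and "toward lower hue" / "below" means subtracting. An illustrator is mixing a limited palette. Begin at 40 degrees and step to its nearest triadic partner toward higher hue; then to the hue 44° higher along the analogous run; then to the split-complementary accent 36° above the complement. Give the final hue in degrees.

40 + 120 = 160°   (triadic ↑)
160 + 44 = 204°   (analog 44° ↑)
204 + 216 = 420 → 420 − 360 = 60°   (split-comp 36° ↑)

60°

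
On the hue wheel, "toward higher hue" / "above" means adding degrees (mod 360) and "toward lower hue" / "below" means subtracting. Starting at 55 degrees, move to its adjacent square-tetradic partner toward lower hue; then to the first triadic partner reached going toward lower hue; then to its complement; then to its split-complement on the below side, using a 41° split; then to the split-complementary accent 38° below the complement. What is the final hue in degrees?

−90° (square ↓): 55 − 90 = -35 → -35 + 360 = 325°
−120° (triadic ↓): 325 − 120 = 205°
+180° (complement): 205 + 180 = 385 → 385 − 360 = 25°
+139° (split-comp 41° ↓): 25 + 139 = 164°
+142° (split-comp 38° ↓): 164 + 142 = 306°

306°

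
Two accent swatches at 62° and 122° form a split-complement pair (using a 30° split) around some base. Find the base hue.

272°

The accents sit 30° either side of the complement, so the complement is their short-arc midpoint on the wheel.
Short-arc midpoint of 62° and 122°: 92°.
Base is 180° from the complement: 92 − 180 = -88 → -88 + 360 = 272°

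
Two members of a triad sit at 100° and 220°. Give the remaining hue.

340°

A triad spaces three hues 120° apart.
The full set is {100°, 220°, 340°}.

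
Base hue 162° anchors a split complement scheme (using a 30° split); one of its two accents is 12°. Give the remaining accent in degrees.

312°

Split-complementary hues sit 30° either side of the complement.
Complement of the base 162°: 162 + 180 = 342°
The given accent 12° is 30° one side of 342°; the other accent sits 30° the other side: 342 − 30 = 312°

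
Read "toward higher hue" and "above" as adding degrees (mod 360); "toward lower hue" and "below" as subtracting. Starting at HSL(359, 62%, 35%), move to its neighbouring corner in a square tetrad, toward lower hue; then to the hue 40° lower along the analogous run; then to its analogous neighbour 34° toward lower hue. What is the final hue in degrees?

−90° (square ↓): 359 − 90 = 269°
−40° (analog 40° ↓): 269 − 40 = 229°
−34° (analog 34° ↓): 229 − 34 = 195°

195°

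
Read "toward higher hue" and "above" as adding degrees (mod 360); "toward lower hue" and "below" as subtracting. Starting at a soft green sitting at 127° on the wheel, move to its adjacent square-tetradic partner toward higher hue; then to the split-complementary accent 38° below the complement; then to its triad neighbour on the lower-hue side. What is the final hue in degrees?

+90° (square ↑): 127 + 90 = 217°
+142° (split-comp 38° ↓): 217 + 142 = 359°
−120° (triadic ↓): 359 − 120 = 239°

239°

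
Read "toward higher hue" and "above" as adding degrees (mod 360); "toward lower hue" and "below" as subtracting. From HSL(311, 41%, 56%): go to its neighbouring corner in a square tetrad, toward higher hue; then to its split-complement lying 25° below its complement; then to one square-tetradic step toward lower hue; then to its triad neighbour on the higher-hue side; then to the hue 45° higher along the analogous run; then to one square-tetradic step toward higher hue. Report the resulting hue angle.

1°

+90° (square ↑): 311 + 90 = 401 → 401 − 360 = 41°
+155° (split-comp 25° ↓): 41 + 155 = 196°
−90° (square ↓): 196 − 90 = 106°
+120° (triadic ↑): 106 + 120 = 226°
+45° (analog 45° ↑): 226 + 45 = 271°
+90° (square ↑): 271 + 90 = 361 → 361 − 360 = 1°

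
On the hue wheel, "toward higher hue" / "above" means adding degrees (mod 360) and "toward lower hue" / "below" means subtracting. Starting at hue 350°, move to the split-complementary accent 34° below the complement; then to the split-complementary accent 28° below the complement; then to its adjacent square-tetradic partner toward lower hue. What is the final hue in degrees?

350 + 146 = 496 → 496 − 360 = 136°   (split-comp 34° ↓)
136 + 152 = 288°   (split-comp 28° ↓)
288 − 90 = 198°   (square ↓)

198°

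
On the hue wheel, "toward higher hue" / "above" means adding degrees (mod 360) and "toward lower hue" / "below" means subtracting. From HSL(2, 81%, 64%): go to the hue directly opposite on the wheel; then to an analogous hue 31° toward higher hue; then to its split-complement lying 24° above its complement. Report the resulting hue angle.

57°

2 + 180 = 182°   (complement)
182 + 31 = 213°   (analog 31° ↑)
213 + 204 = 417 → 417 − 360 = 57°   (split-comp 24° ↑)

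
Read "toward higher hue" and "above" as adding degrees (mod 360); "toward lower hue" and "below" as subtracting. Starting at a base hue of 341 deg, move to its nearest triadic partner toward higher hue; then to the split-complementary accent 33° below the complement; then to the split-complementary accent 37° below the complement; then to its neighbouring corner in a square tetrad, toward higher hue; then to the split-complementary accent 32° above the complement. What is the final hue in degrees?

341 + 120 = 461 → 461 − 360 = 101°   (triadic ↑)
101 + 147 = 248°   (split-comp 33° ↓)
248 + 143 = 391 → 391 − 360 = 31°   (split-comp 37° ↓)
31 + 90 = 121°   (square ↑)
121 + 212 = 333°   (split-comp 32° ↑)

333°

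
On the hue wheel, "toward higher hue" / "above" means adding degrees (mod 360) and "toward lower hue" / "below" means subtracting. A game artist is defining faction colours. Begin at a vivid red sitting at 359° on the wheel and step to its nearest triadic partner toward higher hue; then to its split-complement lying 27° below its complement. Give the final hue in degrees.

+120° (triadic ↑): 359 + 120 = 479 → 479 − 360 = 119°
+153° (split-comp 27° ↓): 119 + 153 = 272°

272°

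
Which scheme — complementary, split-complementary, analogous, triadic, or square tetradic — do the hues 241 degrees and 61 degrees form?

complementary

Sort the hues: 61°, 241°.
Successive gaps around the wheel: 180°, 180°.
Two hues 180° apart are complementary.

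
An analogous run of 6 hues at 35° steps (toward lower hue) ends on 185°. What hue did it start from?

0°

5 steps of 35° (toward lower hue) give a net shift of −175°.
Start = end − shift: 185 + 175 = 360 → 360 − 360 = 0°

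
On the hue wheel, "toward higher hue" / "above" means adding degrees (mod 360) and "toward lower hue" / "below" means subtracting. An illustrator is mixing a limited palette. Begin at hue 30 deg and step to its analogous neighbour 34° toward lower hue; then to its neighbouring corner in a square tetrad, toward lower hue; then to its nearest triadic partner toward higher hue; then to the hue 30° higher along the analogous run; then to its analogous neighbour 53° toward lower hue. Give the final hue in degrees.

3°

−34° (analog 34° ↓): 30 − 34 = -4 → -4 + 360 = 356°
−90° (square ↓): 356 − 90 = 266°
+120° (triadic ↑): 266 + 120 = 386 → 386 − 360 = 26°
+30° (analog 30° ↑): 26 + 30 = 56°
−53° (analog 53° ↓): 56 − 53 = 3°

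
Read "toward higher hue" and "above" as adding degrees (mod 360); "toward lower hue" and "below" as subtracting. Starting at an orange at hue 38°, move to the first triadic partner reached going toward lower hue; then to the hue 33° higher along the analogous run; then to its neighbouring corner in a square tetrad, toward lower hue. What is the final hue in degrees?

221°

triadic ↓ −120°: 38 − 120 = -82 → -82 + 360 = 278°
analog 33° ↑ +33°: 278 + 33 = 311°
square ↓ −90°: 311 − 90 = 221°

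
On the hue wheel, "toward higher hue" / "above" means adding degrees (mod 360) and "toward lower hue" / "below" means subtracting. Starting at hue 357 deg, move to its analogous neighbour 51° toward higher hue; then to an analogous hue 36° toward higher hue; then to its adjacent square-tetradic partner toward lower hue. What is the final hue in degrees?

357 + 51 = 408 → 408 − 360 = 48°   (analog 51° ↑)
48 + 36 = 84°   (analog 36° ↑)
84 − 90 = -6 → -6 + 360 = 354°   (square ↓)

354°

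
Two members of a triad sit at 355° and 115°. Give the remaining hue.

235°

A triad spaces three hues 120° apart.
The full set is {115°, 235°, 355°}.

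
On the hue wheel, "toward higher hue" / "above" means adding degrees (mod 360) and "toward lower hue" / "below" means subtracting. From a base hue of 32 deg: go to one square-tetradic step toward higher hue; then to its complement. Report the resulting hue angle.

302°

+90° (square ↑): 32 + 90 = 122°
+180° (complement): 122 + 180 = 302°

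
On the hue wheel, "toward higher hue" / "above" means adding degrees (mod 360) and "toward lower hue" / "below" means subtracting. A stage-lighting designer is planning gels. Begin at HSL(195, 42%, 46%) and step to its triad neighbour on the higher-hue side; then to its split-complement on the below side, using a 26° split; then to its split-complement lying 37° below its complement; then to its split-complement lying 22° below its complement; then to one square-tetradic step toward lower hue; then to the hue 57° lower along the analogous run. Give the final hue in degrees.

263°

triadic ↑ +120°: 195 + 120 = 315°
split-comp 26° ↓ +154°: 315 + 154 = 469 → 469 − 360 = 109°
split-comp 37° ↓ +143°: 109 + 143 = 252°
split-comp 22° ↓ +158°: 252 + 158 = 410 → 410 − 360 = 50°
square ↓ −90°: 50 − 90 = -40 → -40 + 360 = 320°
analog 57° ↓ −57°: 320 − 57 = 263°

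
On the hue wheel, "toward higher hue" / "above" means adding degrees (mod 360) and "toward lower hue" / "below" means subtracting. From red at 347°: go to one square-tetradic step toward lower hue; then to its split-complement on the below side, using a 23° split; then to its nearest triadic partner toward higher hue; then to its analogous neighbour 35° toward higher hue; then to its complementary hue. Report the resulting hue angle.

29°

−90° (square ↓): 347 − 90 = 257°
+157° (split-comp 23° ↓): 257 + 157 = 414 → 414 − 360 = 54°
+120° (triadic ↑): 54 + 120 = 174°
+35° (analog 35° ↑): 174 + 35 = 209°
+180° (complement): 209 + 180 = 389 → 389 − 360 = 29°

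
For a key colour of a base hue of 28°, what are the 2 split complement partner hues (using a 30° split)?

Split-complementary hues sit 30° either side of the complement.
Complement of 28°: 28 + 180 = 208°
208 − 30 = 178°
208 + 30 = 238°

178° and 238°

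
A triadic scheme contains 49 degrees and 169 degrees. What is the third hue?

A triad spaces three hues 120° apart.
The full set is {49°, 169°, 289°}.

289°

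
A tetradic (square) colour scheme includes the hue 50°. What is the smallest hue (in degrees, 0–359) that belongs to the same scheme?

A square tetradic scheme places four hues every 90°.
The full set through 50° is {50°, 140°, 230°, 320°}.

50°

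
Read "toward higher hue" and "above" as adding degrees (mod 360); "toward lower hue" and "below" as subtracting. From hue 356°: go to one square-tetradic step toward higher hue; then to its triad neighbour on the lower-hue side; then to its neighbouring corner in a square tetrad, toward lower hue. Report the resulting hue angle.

236°

356 + 90 = 446 → 446 − 360 = 86°   (square ↑)
86 − 120 = -34 → -34 + 360 = 326°   (triadic ↓)
326 − 90 = 236°   (square ↓)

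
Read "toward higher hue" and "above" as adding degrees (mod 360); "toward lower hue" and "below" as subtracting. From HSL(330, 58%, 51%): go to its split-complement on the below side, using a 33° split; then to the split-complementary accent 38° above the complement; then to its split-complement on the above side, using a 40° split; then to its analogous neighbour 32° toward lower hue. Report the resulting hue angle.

+147° (split-comp 33° ↓): 330 + 147 = 477 → 477 − 360 = 117°
+218° (split-comp 38° ↑): 117 + 218 = 335°
+220° (split-comp 40° ↑): 335 + 220 = 555 → 555 − 360 = 195°
−32° (analog 32° ↓): 195 − 32 = 163°

163°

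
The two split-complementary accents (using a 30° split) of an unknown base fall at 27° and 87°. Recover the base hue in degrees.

237°

The accents sit 30° either side of the complement, so the complement is their short-arc midpoint on the wheel.
Short-arc midpoint of 27° and 87°: 57°.
Base is 180° from the complement: 57 − 180 = -123 → -123 + 360 = 237°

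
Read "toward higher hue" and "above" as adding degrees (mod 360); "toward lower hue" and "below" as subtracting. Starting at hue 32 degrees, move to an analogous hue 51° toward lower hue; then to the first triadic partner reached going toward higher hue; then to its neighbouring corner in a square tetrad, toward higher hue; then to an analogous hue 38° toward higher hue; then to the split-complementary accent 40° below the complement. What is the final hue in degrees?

−51° (analog 51° ↓): 32 − 51 = -19 → -19 + 360 = 341°
+120° (triadic ↑): 341 + 120 = 461 → 461 − 360 = 101°
+90° (square ↑): 101 + 90 = 191°
+38° (analog 38° ↑): 191 + 38 = 229°
+140° (split-comp 40° ↓): 229 + 140 = 369 → 369 − 360 = 9°

9°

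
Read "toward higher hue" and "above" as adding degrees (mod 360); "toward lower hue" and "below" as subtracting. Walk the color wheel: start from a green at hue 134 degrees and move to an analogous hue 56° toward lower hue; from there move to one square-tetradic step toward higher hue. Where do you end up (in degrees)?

168°

134 − 56 = 78°   (analog 56° ↓)
78 + 90 = 168°   (square ↑)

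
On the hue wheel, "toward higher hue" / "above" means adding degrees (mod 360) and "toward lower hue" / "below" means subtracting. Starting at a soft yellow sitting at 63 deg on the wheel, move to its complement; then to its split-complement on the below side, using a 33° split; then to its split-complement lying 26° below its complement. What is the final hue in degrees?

184°

complement +180°: 63 + 180 = 243°
split-comp 33° ↓ +147°: 243 + 147 = 390 → 390 − 360 = 30°
split-comp 26° ↓ +154°: 30 + 154 = 184°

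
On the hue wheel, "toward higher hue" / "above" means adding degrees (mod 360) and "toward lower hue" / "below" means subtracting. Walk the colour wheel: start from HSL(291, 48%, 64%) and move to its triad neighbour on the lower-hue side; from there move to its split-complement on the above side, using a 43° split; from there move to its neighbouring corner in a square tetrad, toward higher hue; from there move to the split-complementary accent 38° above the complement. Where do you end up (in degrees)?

342°

triadic ↓ −120°: 291 − 120 = 171°
split-comp 43° ↑ +223°: 171 + 223 = 394 → 394 − 360 = 34°
square ↑ +90°: 34 + 90 = 124°
split-comp 38° ↑ +218°: 124 + 218 = 342°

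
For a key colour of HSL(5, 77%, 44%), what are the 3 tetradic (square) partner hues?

A square tetradic scheme places four hues every 90°.
5 + 90 = 95°
5 + 180 = 185°
5 + 270 = 275°

95°, 185°, and 275°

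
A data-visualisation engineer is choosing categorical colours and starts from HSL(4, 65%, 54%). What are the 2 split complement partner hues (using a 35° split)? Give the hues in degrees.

149° and 219°

Split-complementary hues sit 35° either side of the complement.
Complement of 4°: 4 + 180 = 184°
184 − 35 = 149°
184 + 35 = 219°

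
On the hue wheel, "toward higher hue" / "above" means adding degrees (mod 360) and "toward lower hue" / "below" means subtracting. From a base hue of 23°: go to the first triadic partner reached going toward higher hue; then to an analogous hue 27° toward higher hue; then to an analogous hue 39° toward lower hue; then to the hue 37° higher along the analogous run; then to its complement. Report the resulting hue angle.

348°

+120° (triadic ↑): 23 + 120 = 143°
+27° (analog 27° ↑): 143 + 27 = 170°
−39° (analog 39° ↓): 170 − 39 = 131°
+37° (analog 37° ↑): 131 + 37 = 168°
+180° (complement): 168 + 180 = 348°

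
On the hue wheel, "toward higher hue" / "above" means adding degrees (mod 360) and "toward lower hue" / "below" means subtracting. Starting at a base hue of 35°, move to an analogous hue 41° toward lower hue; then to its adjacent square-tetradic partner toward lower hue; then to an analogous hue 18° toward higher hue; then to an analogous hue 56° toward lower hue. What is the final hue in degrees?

226°

−41° (analog 41° ↓): 35 − 41 = -6 → -6 + 360 = 354°
−90° (square ↓): 354 − 90 = 264°
+18° (analog 18° ↑): 264 + 18 = 282°
−56° (analog 56° ↓): 282 − 56 = 226°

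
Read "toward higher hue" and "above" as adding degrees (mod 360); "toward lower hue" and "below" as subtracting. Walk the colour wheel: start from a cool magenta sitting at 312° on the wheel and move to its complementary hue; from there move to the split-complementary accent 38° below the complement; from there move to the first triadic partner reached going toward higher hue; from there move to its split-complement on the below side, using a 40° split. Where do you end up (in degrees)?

312 + 180 = 492 → 492 − 360 = 132°   (complement)
132 + 142 = 274°   (split-comp 38° ↓)
274 + 120 = 394 → 394 − 360 = 34°   (triadic ↑)
34 + 140 = 174°   (split-comp 40° ↓)

174°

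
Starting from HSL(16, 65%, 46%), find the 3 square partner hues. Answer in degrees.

A square tetradic scheme places four hues every 90°.
16 + 90 = 106°
16 + 180 = 196°
16 + 270 = 286°

106°, 196°, 286°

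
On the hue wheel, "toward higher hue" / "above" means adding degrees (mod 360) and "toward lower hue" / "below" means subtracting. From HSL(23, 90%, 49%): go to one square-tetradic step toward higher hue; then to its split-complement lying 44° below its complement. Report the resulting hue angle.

249°

square ↑ +90°: 23 + 90 = 113°
split-comp 44° ↓ +136°: 113 + 136 = 249°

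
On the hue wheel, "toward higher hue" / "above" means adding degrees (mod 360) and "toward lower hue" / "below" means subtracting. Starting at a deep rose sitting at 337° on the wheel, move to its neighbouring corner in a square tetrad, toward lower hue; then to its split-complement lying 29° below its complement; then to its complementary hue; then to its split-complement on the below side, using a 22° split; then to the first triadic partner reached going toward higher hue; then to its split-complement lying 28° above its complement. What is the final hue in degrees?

337 − 90 = 247°   (square ↓)
247 + 151 = 398 → 398 − 360 = 38°   (split-comp 29° ↓)
38 + 180 = 218°   (complement)
218 + 158 = 376 → 376 − 360 = 16°   (split-comp 22° ↓)
16 + 120 = 136°   (triadic ↑)
136 + 208 = 344°   (split-comp 28° ↑)

344°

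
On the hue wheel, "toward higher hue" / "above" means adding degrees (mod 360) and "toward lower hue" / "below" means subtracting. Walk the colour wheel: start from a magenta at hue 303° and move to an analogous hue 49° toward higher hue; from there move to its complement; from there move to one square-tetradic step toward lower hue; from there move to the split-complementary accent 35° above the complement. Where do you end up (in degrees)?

+49° (analog 49° ↑): 303 + 49 = 352°
+180° (complement): 352 + 180 = 532 → 532 − 360 = 172°
−90° (square ↓): 172 − 90 = 82°
+215° (split-comp 35° ↑): 82 + 215 = 297°

297°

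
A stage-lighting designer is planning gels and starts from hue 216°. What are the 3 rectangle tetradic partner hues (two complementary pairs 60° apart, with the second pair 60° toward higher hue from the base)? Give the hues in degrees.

276°, 36° and 96°

A rectangular tetradic uses two complementary pairs 60° apart: offsets 0°, 60°, 180°, 240°.
216 + 60 = 276°
216 + 180 = 396 → 396 − 360 = 36°
216 + 240 = 456 → 456 − 360 = 96°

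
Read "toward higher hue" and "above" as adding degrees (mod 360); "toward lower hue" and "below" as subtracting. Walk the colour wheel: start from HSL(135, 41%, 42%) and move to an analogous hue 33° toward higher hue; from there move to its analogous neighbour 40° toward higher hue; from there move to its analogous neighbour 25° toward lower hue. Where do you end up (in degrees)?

183°

135 + 33 = 168°   (analog 33° ↑)
168 + 40 = 208°   (analog 40° ↑)
208 − 25 = 183°   (analog 25° ↓)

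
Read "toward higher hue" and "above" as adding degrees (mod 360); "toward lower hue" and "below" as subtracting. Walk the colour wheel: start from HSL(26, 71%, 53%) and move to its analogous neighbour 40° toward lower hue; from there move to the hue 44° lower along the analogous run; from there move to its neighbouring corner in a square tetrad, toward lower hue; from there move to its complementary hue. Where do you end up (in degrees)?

32°

−40° (analog 40° ↓): 26 − 40 = -14 → -14 + 360 = 346°
−44° (analog 44° ↓): 346 − 44 = 302°
−90° (square ↓): 302 − 90 = 212°
+180° (complement): 212 + 180 = 392 → 392 − 360 = 32°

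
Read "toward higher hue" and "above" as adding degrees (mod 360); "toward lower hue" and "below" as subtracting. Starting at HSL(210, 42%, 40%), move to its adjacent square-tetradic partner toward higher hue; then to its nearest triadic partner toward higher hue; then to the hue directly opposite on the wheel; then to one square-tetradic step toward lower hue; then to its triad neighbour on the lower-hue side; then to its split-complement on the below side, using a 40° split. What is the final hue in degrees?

square ↑ +90°: 210 + 90 = 300°
triadic ↑ +120°: 300 + 120 = 420 → 420 − 360 = 60°
complement +180°: 60 + 180 = 240°
square ↓ −90°: 240 − 90 = 150°
triadic ↓ −120°: 150 − 120 = 30°
split-comp 40° ↓ +140°: 30 + 140 = 170°

170°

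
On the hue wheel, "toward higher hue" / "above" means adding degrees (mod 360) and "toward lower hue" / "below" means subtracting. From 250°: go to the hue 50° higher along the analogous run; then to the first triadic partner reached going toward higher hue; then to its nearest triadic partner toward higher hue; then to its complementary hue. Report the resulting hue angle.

250 + 50 = 300°   (analog 50° ↑)
300 + 120 = 420 → 420 − 360 = 60°   (triadic ↑)
60 + 120 = 180°   (triadic ↑)
180 + 180 = 360 → 360 − 360 = 0°   (complement)

0°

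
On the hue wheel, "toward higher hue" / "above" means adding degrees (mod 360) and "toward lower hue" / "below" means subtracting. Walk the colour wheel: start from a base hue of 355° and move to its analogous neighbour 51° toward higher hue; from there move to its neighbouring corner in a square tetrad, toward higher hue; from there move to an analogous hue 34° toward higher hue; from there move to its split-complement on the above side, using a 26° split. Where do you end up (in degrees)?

16°

analog 51° ↑ +51°: 355 + 51 = 406 → 406 − 360 = 46°
square ↑ +90°: 46 + 90 = 136°
analog 34° ↑ +34°: 136 + 34 = 170°
split-comp 26° ↑ +206°: 170 + 206 = 376 → 376 − 360 = 16°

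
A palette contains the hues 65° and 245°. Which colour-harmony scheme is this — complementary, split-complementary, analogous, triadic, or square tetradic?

Sort the hues: 65°, 245°.
Successive gaps around the wheel: 180°, 180°.
Two hues 180° apart are complementary.

complementary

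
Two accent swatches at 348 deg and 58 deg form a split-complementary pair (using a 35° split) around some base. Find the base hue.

203°

The accents sit 35° either side of the complement, so the complement is their short-arc midpoint on the wheel.
Short-arc midpoint of 348° and 58°: 23°.
Base is 180° from the complement: 23 − 180 = -157 → -157 + 360 = 203°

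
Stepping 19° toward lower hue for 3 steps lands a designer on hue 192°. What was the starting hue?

3 steps of 19° (toward lower hue) give a net shift of −57°.
Start = end − shift: 192 + 57 = 249°

249°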